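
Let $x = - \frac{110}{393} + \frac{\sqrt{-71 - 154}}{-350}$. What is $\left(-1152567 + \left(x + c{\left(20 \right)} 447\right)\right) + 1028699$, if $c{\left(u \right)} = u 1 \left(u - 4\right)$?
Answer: $\frac{7534486}{393} - \frac{3 i}{70} \approx 19172.0 - 0.042857 i$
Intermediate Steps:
$c{\left(u \right)} = u \left(-4 + u\right)$
$x = - \frac{110}{393} - \frac{3 i}{70}$ ($x = \left(-110\right) \frac{1}{393} + \sqrt{-225} \left(- \frac{1}{350}\right) = - \frac{110}{393} + 15 i \left(- \frac{1}{350}\right) = - \frac{110}{393} - \frac{3 i}{70} \approx -0.2799 - 0.042857 i$)
$\left(-1152567 + \left(x + c{\left(20 \right)} 447\right)\right) + 1028699 = \left(-1152567 - \left(\frac{110}{393} + \frac{3 i}{70} - 20 \left(-4 + 20\right) 447\right)\right) + 1028699 = \left(-1152567 - \left(\frac{110}{393} + \frac{3 i}{70} - 20 \cdot 16 \cdot 447\right)\right) + 1028699 = \left(-1152567 + \left(\left(- \frac{110}{393} - \frac{3 i}{70}\right) + 320 \cdot 447\right)\right) + 1028699 = \left(-1152567 + \left(\left(- \frac{110}{393} - \frac{3 i}{70}\right) + 143040\right)\right) + 1028699 = \left(-1152567 + \left(\frac{56214610}{393} - \frac{3 i}{70}\right)\right) + 1028699 = \left(- \frac{396744221}{393} - \frac{3 i}{70}\right) + 1028699 = \frac{7534486}{393} - \frac{3 i}{70}$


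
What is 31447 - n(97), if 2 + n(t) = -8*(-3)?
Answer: 31425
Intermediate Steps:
n(t) = 22 (n(t) = -2 - 8*(-3) = -2 + 24 = 22)
31447 - n(97) = 31447 - 1*22 = 31447 - 22 = 31425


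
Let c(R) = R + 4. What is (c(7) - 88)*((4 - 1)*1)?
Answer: -231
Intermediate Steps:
c(R) = 4 + R
(c(7) - 88)*((4 - 1)*1) = ((4 + 7) - 88)*((4 - 1)*1) = (11 - 88)*(3*1) = -77*3 = -231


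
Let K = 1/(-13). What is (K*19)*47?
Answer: -893/13 ≈ -68.692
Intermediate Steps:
K = -1/13 ≈ -0.076923
(K*19)*47 = -1/13*19*47 = -19/13*47 = -893/13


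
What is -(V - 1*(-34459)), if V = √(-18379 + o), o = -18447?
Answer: -34459 - I*√36826 ≈ -34459.0 - 191.9*I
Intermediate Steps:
V = I*√36826 (V = √(-18379 - 18447) = √(-36826) = I*√36826 ≈ 191.9*I)
-(V - 1*(-34459)) = -(I*√36826 - 1*(-34459)) = -(I*√36826 + 34459) = -(34459 + I*√36826) = -34459 - I*√36826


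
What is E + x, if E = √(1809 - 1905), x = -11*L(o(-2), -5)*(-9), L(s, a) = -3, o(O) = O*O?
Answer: -297 + 4*I*√6 ≈ -297.0 + 9.798*I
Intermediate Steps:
o(O) = O²
x = -297 (x = -11*(-3)*(-9) = 33*(-9) = -297)
E = 4*I*√6 (E = √(-96) = 4*I*√6 ≈ 9.798*I)
E + x = 4*I*√6 - 297 = -297 + 4*I*√6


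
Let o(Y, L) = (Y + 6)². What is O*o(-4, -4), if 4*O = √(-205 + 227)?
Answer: √22 ≈ 4.6904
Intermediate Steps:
o(Y, L) = (6 + Y)²
O = √22/4 (O = √(-205 + 227)/4 = √22/4 ≈ 1.1726)
O*o(-4, -4) = (√22/4)*(6 - 4)² = (√22/4)*2² = (√22/4)*4 = √22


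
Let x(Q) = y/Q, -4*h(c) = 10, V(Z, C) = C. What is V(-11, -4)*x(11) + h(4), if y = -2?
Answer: -39/22 ≈ -1.7727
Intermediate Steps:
h(c) = -5/2 (h(c) = -¼*10 = -5/2)
x(Q) = -2/Q
V(-11, -4)*x(11) + h(4) = -(-8)/11 - 5/2 = -4*(-2/11) - 5/2 = 8/11 - 5/2 = -39/22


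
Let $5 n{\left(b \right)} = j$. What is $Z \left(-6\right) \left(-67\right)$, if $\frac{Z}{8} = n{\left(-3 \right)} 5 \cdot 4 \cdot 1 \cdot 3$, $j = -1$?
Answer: $-38592$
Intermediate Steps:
$n{\left(b \right)} = - \frac{1}{5}$ ($n{\left(b \right)} = \frac{1}{5} \left(-1\right) = - \frac{1}{5}$)
$Z = -96$ ($Z = 8 \left(- \frac{5 \cdot 4 \cdot 1 \cdot 3}{5}\right) = 8 \left(- \frac{20 \cdot 1 \cdot 3}{5}\right) = 8 \left(- \frac{20 \cdot 3}{5}\right) = 8 \left(\left(- \frac{1}{5}\right) 60\right) = 8 \left(-12\right) = -96$)
$Z \left(-6\right) \left(-67\right) = \left(-96\right) \left(-6\right) \left(-67\right) = 576 \left(-67\right) = -38592$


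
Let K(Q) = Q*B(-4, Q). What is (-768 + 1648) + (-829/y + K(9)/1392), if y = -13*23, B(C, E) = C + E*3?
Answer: 122492967/138736 ≈ 882.92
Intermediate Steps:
B(C, E) = C + 3*E
K(Q) = Q*(-4 + 3*Q)
y = -299
(-768 + 1648) + (-829/y + K(9)/1392) = (-768 + 1648) + (-829/(-299) + (9*(-4 + 3*9))/1392) = 880 + (-829*(-1/299) + (9*(-4 + 27))*(1/1392)) = 880 + (829/299 + (9*23)*(1/1392)) = 880 + (829/299 + 207*(1/1392)) = 880 + (829/299 + 69/464) = 880 + 405287/138736 = 122492967/138736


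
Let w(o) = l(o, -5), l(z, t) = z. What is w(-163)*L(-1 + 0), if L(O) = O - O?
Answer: 0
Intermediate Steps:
L(O) = 0
w(o) = o
w(-163)*L(-1 + 0) = -163*0 = 0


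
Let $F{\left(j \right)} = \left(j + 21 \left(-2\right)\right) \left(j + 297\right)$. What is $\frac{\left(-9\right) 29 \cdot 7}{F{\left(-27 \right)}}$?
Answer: $\frac{203}{2070} \approx 0.098068$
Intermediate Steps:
$F{\left(j \right)} = \left(-42 + j\right) \left(297 + j\right)$ ($F{\left(j \right)} = \left(j - 42\right) \left(297 + j\right) = \left(-42 + j\right) \left(297 + j\right)$)
$\frac{\left(-9\right) 29 \cdot 7}{F{\left(-27 \right)}} = \frac{\left(-9\right) 29 \cdot 7}{-12474 + \left(-27\right)^{2} + 255 \left(-27\right)} = \frac{\left(-261\right) 7}{-12474 + 729 - 6885} = - \frac{1827}{-18630} = \left(-1827\right) \left(- \frac{1}{18630}\right) = \frac{203}{2070}$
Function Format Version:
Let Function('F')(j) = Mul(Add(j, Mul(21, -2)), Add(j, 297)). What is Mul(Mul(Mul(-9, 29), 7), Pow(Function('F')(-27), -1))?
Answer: Rational(203, 2070) ≈ 0.098068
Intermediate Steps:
Function('F')(j) = Mul(Add(-42, j), Add(297, j)) (Function('F')(j) = Mul(Add(j, -42), Add(297, j)) = Mul(Add(-42, j), Add(297, j)))
Mul(Mul(Mul(-9, 29), 7), Pow(Function('F')(-27), -1)) = Mul(Mul(Mul(-9, 29), 7), Pow(Add(-12474, Pow(-27, 2), Mul(255, -27)), -1)) = Mul(Mul(-261, 7), Pow(Add(-12474, 729, -6885), -1)) = Mul(-1827, Pow(-18630, -1)) = Mul(-1827, Rational(-1, 18630)) = Rational(203, 2070)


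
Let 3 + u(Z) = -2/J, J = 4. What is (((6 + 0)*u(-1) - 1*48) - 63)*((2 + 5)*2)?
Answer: -1848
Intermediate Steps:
u(Z) = -7/2 (u(Z) = -3 - 2/4 = -3 - 2*1/4 = -3 - 1/2 = -7/2)
(((6 + 0)*u(-1) - 1*48) - 63)*((2 + 5)*2) = (((6 + 0)*(-7/2) - 1*48) - 63)*((2 + 5)*2) = ((6*(-7/2) - 48) - 63)*(7*2) = ((-21 - 48) - 63)*14 = (-69 - 63)*14 = -132*14 = -1848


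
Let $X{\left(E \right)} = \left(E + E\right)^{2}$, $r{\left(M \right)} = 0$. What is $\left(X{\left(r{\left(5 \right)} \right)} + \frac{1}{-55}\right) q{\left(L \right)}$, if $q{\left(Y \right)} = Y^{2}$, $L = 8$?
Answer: $- \frac{64}{55} \approx -1.1636$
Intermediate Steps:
$X{\left(E \right)} = 4 E^{2}$ ($X{\left(E \right)} = \left(2 E\right)^{2} = 4 E^{2}$)
$\left(X{\left(r{\left(5 \right)} \right)} + \frac{1}{-55}\right) q{\left(L \right)} = \left(4 \cdot 0^{2} + \frac{1}{-55}\right) 8^{2} = \left(4 \cdot 0 - \frac{1}{55}\right) 64 = \left(0 - \frac{1}{55}\right) 64 = \left(- \frac{1}{55}\right) 64 = - \frac{64}{55}$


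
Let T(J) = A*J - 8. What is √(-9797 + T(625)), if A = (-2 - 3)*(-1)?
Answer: 2*I*√1670 ≈ 81.731*I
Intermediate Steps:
A = 5 (A = -5*(-1) = 5)
T(J) = -8 + 5*J (T(J) = 5*J - 8 = -8 + 5*J)
√(-9797 + T(625)) = √(-9797 + (-8 + 5*625)) = √(-9797 + (-8 + 3125)) = √(-9797 + 3117) = √(-6680) = 2*I*√1670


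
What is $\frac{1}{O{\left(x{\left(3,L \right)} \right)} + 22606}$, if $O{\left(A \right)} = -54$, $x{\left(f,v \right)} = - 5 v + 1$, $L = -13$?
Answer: $\frac{1}{22552} \approx 4.4342 \cdot 10^{-5}$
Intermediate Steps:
$x{\left(f,v \right)} = 1 - 5 v$
$\frac{1}{O{\left(x{\left(3,L \right)} \right)} + 22606} = \frac{1}{-54 + 22606} = \frac{1}{22552}$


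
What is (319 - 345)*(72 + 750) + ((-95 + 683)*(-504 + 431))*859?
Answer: -36893088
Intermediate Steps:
(319 - 345)*(72 + 750) + ((-95 + 683)*(-504 + 431))*859 = -26*822 + (588*(-73))*859 = -21372 - 42924*859 = -21372 - 36871716 = -36893088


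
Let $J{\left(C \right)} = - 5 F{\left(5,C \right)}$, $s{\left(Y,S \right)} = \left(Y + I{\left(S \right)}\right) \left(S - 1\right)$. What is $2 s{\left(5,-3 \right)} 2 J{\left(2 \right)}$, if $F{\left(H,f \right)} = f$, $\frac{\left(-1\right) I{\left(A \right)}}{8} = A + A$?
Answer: $8480$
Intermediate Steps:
$I{\left(A \right)} = - 16 A$ ($I{\left(A \right)} = - 8 \left(A + A\right) = - 8 \cdot 2 A = - 16 A$)
$s{\left(Y,S \right)} = \left(-1 + S\right) \left(Y - 16 S\right)$ ($s{\left(Y,S \right)} = \left(Y - 16 S\right) \left(S - 1\right) = \left(Y - 16 S\right) \left(-1 + S\right) = \left(-1 + S\right) \left(Y - 16 S\right)$)
$J{\left(C \right)} = - 5 C$
$2 s{\left(5,-3 \right)} 2 J{\left(2 \right)} = 2 \left(\left(-1\right) 5 - 16 \left(-3\right)^{2} + 16 \left(-3\right) - 15\right) 2 \left(\left(-5\right) 2\right) = 2 \left(-5 - 144 - 48 - 15\right) 2 \left(-10\right) = 2 \left(-212\right) 2 \left(-10\right) = \left(-424\right) 2 \left(-10\right) = \left(-848\right) \left(-10\right) = 8480$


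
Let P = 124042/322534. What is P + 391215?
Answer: 63090131426/161267 ≈ 3.9122e+5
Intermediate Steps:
P = 62021/161267 (P = 124042*(1/322534) = 62021/161267 ≈ 0.38459)
P + 391215 = 62021/161267 + 391215 = 63090131426/161267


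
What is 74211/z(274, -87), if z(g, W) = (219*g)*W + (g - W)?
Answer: -74211/5220161 ≈ -0.014216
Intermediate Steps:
z(g, W) = g - W + 219*W*g (z(g, W) = 219*W*g + (g - W) = g - W + 219*W*g)
74211/z(274, -87) = 74211/(274 - 1*(-87) + 219*(-87)*274) = 74211/(274 + 87 - 5220522) = 74211/(-5220161) = 74211*(-1/5220161) = -74211/5220161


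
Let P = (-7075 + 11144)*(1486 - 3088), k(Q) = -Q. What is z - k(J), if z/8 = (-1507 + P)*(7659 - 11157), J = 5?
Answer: 182456939285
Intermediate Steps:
P = -6518538 (P = 4069*(-1602) = -6518538)
z = 182456939280 (z = 8*((-1507 - 6518538)*(7659 - 11157)) = 8*(-6520045*(-3498)) = 8*22807117410 = 182456939280)
z - k(J) = 182456939280 - (-1)*5 = 182456939280 - 1*(-5) = 182456939280 + 5 = 182456939285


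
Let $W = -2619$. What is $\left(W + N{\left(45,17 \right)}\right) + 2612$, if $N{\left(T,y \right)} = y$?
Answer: $10$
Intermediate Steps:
$\left(W + N{\left(45,17 \right)}\right) + 2612 = \left(-2619 + 17\right) + 2612 = -2602 + 2612 = 10$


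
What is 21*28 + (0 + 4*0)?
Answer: 588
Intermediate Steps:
21*28 + (0 + 4*0) = 588 + (0 + 0) = 588 + 0 = 588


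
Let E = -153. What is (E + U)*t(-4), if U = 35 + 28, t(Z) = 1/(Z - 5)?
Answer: 10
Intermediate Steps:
t(Z) = 1/(-5 + Z)
U = 63
(E + U)*t(-4) = (-153 + 63)/(-5 - 4) = -90/(-9) = -90*(-1/9) = 10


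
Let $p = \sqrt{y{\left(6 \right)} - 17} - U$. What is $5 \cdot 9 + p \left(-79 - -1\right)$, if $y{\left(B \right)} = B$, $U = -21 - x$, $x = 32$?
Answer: $-4089 - 78 i \sqrt{11} \approx -4089.0 - 258.7 i$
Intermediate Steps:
$U = -53$ ($U = -21 - 32 = -53$)
$p = 53 + i \sqrt{11}$ ($p = \sqrt{6 - 17} - -53 = \sqrt{6 - 17} + 53 = \sqrt{-11} + 53 = i \sqrt{11} + 53 = 53 + i \sqrt{11} \approx 53.0 + 3.3166 i$)
$5 \cdot 9 + p \left(-79 - -1\right) = 5 \cdot 9 + \left(53 + i \sqrt{11}\right) \left(-79 - -1\right) = 45 + \left(53 + i \sqrt{11}\right) \left(-79 + 1\right) = 45 + \left(53 + i \sqrt{11}\right) \left(-78\right) = 45 - \left(4134 + 78 i \sqrt{11}\right) = -4089 - 78 i \sqrt{11}$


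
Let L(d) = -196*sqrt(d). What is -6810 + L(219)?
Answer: -6810 - 196*sqrt(219) ≈ -9710.5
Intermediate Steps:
-6810 + L(219) = -6810 - 196*sqrt(219)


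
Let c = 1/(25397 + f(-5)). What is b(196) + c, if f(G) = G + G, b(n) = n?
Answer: 4975853/25387 ≈ 196.00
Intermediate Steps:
f(G) = 2*G
c = 1/25387 (c = 1/(25397 + 2*(-5)) = 1/(25397 - 10) = 1/25387 ≈ 3.9390e-5)
b(196) + c = 196 + 1/25387 = 4975853/25387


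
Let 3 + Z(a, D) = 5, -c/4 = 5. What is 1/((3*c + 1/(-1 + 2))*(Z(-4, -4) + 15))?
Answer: -1/1003 ≈ -0.00099701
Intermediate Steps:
c = -20 (c = -4*5 = -20)
Z(a, D) = 2 (Z(a, D) = -3 + 5 = 2)
1/((3*c + 1/(-1 + 2))*(Z(-4, -4) + 15)) = 1/((3*(-20) + 1/(-1 + 2))*(2 + 15)) = 1/((-60 + 1/1)*17) = 1/((-60 + 1)*17) = 1/(-59*17) = 1/(-1003) = -1/1003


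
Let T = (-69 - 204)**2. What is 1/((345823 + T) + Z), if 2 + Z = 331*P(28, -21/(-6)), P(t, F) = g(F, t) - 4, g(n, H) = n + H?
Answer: 2/858905 ≈ 2.3285e-6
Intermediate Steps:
g(n, H) = H + n
T = 74529 (T = (-273)**2 = 74529)
P(t, F) = -4 + F + t (P(t, F) = (t + F) - 4 = (F + t) - 4 = -4 + F + t)
Z = 18201/2 (Z = -2 + 331*(-4 - 21/(-6) + 28) = -2 + 331*(-4 - 21*(-1/6) + 28) = -2 + 331*(-4 + 7/2 + 28) = -2 + 331*(55/2) = -2 + 18205/2 = 18201/2 ≈ 9100.5)
1/((345823 + T) + Z) = 1/((345823 + 74529) + 18201/2) = 1/(420352 + 18201/2) = 1/(858905/2) = 2/858905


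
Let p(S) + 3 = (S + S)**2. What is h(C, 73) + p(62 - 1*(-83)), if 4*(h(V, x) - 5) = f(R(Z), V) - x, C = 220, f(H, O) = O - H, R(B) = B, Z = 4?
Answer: 336551/4 ≈ 84138.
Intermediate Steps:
p(S) = -3 + 4*S**2 (p(S) = -3 + (S + S)**2 = -3 + (2*S)**2 = -3 + 4*S**2)
h(V, x) = 4 - x/4 + V/4 (h(V, x) = 5 + ((V - 1*4) - x)/4 = 5 + ((V - 4) - x)/4 = 5 + ((-4 + V) - x)/4 = 5 + (-4 + V - x)/4 = 5 + (-1 - x/4 + V/4) = 4 - x/4 + V/4)
h(C, 73) + p(62 - 1*(-83)) = (4 - 1/4*73 + (1/4)*220) + (-3 + 4*(62 - 1*(-83))**2) = (4 - 73/4 + 55) + (-3 + 4*(62 + 83)**2) = 163/4 + (-3 + 4*145**2) = 163/4 + (-3 + 4*21025) = 163/4 + (-3 + 84100) = 163/4 + 84097 = 336551/4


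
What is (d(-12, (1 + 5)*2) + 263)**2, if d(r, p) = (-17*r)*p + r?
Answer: 7284601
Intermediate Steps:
d(r, p) = r - 17*p*r (d(r, p) = -17*p*r + r = r - 17*p*r)
(d(-12, (1 + 5)*2) + 263)**2 = (-12*(1 - 17*(1 + 5)*2) + 263)**2 = (-12*(1 - 102*2) + 263)**2 = (-12*(1 - 17*12) + 263)**2 = (-12*(1 - 204) + 263)**2 = (-12*(-203) + 263)**2 = (2436 + 263)**2 = 2699**2 = 7284601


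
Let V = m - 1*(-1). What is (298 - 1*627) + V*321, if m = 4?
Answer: 1276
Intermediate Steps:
V = 5 (V = 4 - 1*(-1) = 4 + 1 = 5)
(298 - 1*627) + V*321 = (298 - 1*627) + 5*321 = (298 - 627) + 1605 = -329 + 1605 = 1276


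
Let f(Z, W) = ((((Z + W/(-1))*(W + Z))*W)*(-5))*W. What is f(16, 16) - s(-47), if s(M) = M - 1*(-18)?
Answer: 29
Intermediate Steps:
s(M) = 18 + M (s(M) = M + 18 = 18 + M)
f(Z, W) = -5*W²*(W + Z)*(Z - W) (f(Z, W) = ((((Z + W*(-1))*(W + Z))*W)*(-5))*W = ((((Z - W)*(W + Z))*W)*(-5))*W = ((((W + Z)*(Z - W))*W)*(-5))*W = ((W*(W + Z)*(Z - W))*(-5))*W = (-5*W*(W + Z)*(Z - W))*W = -5*W²*(W + Z)*(Z - W))
f(16, 16) - s(-47) = 5*16²*(16² - 1*16²) - (18 - 47) = 5*256*(256 - 1*256) - 1*(-29) = 5*256*(256 - 256) + 29 = 5*256*0 + 29 = 0 + 29 = 29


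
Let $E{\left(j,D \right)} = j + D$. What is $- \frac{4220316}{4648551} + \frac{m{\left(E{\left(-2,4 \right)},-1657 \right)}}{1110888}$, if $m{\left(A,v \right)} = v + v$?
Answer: $- \frac{783950616437}{860669920548} \approx -0.91086$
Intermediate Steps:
$E{\left(j,D \right)} = D + j$
$m{\left(A,v \right)} = 2 v$
$- \frac{4220316}{4648551} + \frac{m{\left(E{\left(-2,4 \right)},-1657 \right)}}{1110888} = - \frac{4220316}{4648551} + \frac{2 \left(-1657\right)}{1110888} = \left(-4220316\right) \frac{1}{4648551} - \frac{1657}{555444} = - \frac{1406772}{1549517} - \frac{1657}{555444} = - \frac{783950616437}{860669920548}$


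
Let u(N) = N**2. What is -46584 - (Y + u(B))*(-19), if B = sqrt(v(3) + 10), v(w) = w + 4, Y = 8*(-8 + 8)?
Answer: -46261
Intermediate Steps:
Y = 0 (Y = 8*0 = 0)
v(w) = 4 + w
B = sqrt(17) (B = sqrt((4 + 3) + 10) = sqrt(7 + 10) = sqrt(17) ≈ 4.1231)
-46584 - (Y + u(B))*(-19) = -46584 - (0 + (sqrt(17))**2)*(-19) = -46584 - (0 + 17)*(-19) = -46584 - 17*(-19) = -46584 - 1*(-323) = -46584 + 323 = -46261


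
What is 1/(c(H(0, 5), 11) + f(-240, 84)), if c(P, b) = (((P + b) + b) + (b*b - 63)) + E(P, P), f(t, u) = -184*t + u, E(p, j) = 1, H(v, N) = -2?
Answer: 1/44323 ≈ 2.2562e-5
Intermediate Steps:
f(t, u) = u - 184*t
c(P, b) = -62 + P + b² + 2*b (c(P, b) = (((P + b) + b) + (b*b - 63)) + 1 = ((P + 2*b) + (b² - 63)) + 1 = ((P + 2*b) + (-63 + b²)) + 1 = (-63 + P + b² + 2*b) + 1 = -62 + P + b² + 2*b)
1/(c(H(0, 5), 11) + f(-240, 84)) = 1/((-62 - 2 + 11² + 2*11) + (84 - 184*(-240))) = 1/((-62 - 2 + 121 + 22) + (84 + 44160)) = 1/(79 + 44244) = 1/44323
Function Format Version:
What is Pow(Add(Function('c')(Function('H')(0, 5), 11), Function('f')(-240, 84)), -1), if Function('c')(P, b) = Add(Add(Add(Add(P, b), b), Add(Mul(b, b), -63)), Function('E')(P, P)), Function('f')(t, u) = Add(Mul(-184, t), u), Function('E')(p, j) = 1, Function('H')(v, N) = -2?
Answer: Rational(1, 44323) ≈ 2.2562e-5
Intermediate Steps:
Function('f')(t, u) = Add(u, Mul(-184, t))
Function('c')(P, b) = Add(-62, P, Pow(b, 2), Mul(2, b)) (Function('c')(P, b) = Add(Add(Add(Add(P, b), b), Add(Mul(b, b), -63)), 1) = Add(Add(Add(P, Mul(2, b)), Add(Pow(b, 2), -63)), 1) = Add(Add(Add(P, Mul(2, b)), Add(-63, Pow(b, 2))), 1) = Add(Add(-63, P, Pow(b, 2), Mul(2, b)), 1) = Add(-62, P, Pow(b, 2), Mul(2, b)))
Pow(Add(Function('c')(Function('H')(0, 5), 11), Function('f')(-240, 84)), -1) = Pow(Add(Add(-62, -2, Pow(11, 2), Mul(2, 11)), Add(84, Mul(-184, -240))), -1) = Pow(Add(Add(-62, -2, 121, 22), Add(84, 44160)), -1) = Pow(Add(79, 44244), -1) = Pow(44323, -1) = Rational(1, 44323)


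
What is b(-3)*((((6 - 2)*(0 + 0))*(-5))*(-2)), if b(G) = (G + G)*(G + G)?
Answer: 0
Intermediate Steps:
b(G) = 4*G² (b(G) = (2*G)*(2*G) = 4*G²)
b(-3)*((((6 - 2)*(0 + 0))*(-5))*(-2)) = (4*(-3)²)*((((6 - 2)*(0 + 0))*(-5))*(-2)) = (4*9)*(((4*0)*(-5))*(-2)) = 36*((0*(-5))*(-2)) = 36*(0*(-2)) = 36*0 = 0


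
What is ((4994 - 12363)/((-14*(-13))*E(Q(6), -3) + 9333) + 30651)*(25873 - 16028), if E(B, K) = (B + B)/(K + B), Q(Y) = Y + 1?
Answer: 601693125869/1994 ≈ 3.0175e+8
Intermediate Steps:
Q(Y) = 1 + Y
E(B, K) = 2*B/(B + K) (E(B, K) = (2*B)/(B + K) = 2*B/(B + K))
((4994 - 12363)/((-14*(-13))*E(Q(6), -3) + 9333) + 30651)*(25873 - 16028) = ((4994 - 12363)/((-14*(-13))*(2*(1 + 6)/((1 + 6) - 3)) + 9333) + 30651)*(25873 - 16028) = (-7369/(182*(2*7/(7 - 3)) + 9333) + 30651)*9845 = (-7369/(182*(2*7/4) + 9333) + 30651)*9845 = (-7369/(182*(2*7*(¼)) + 9333) + 30651)*9845 = (-7369/(182*(7/2) + 9333) + 30651)*9845 = (-7369/(637 + 9333) + 30651)*9845 = (-7369/9970 + 30651)*9845 = (305583101/9970)*9845 = 601693125869/1994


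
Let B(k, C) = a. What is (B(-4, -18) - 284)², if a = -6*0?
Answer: 80656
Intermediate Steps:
a = 0
B(k, C) = 0
(B(-4, -18) - 284)² = (0 - 284)² = (-284)² = 80656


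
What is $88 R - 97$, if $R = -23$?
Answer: $-2121$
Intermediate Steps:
$88 R - 97 = 88 \left(-23\right) - 97 = -2024 - 97 = -2121$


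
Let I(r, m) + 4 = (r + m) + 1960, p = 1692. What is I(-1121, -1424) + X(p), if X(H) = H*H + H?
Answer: 2863967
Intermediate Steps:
I(r, m) = 1956 + m + r (I(r, m) = -4 + ((r + m) + 1960) = -4 + ((m + r) + 1960) = -4 + (1960 + m + r) = 1956 + m + r)
X(H) = H + H² (X(H) = H² + H = H + H²)
I(-1121, -1424) + X(p) = (1956 - 1424 - 1121) + 1692*(1 + 1692) = -589 + 1692*1693 = -589 + 2864556 = 2863967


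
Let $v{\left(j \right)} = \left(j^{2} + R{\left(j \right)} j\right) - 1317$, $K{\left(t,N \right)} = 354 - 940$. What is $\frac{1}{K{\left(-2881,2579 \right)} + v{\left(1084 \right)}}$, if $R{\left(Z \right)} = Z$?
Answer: $\frac{1}{2348209} \approx 4.2586 \cdot 10^{-7}$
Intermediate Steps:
$K{\left(t,N \right)} = -586$ ($K{\left(t,N \right)} = 354 - 940 = -586$)
$v{\left(j \right)} = -1317 + 2 j^{2}$ ($v{\left(j \right)} = \left(j^{2} + j j\right) - 1317 = \left(j^{2} + j^{2}\right) - 1317 = 2 j^{2} - 1317 = -1317 + 2 j^{2}$)
$\frac{1}{K{\left(-2881,2579 \right)} + v{\left(1084 \right)}} = \frac{1}{-586 - \left(1317 - 2 \cdot 1084^{2}\right)} = \frac{1}{-586 + \left(-1317 + 2 \cdot 1175056\right)} = \frac{1}{-586 + \left(-1317 + 2350112\right)} = \frac{1}{-586 + 2348795} = \frac{1}{2348209}$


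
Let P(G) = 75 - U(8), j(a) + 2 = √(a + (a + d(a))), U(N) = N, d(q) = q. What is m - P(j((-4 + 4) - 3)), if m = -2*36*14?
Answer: -1075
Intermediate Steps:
j(a) = -2 + √3*√a (j(a) = -2 + √(a + (a + a)) = -2 + √(a + 2*a) = -2 + √(3*a) = -2 + √3*√a)
P(G) = 67 (P(G) = 75 - 1*8 = 75 - 8 = 67)
m = -1008 (m = -72*14 = -1008)
m - P(j((-4 + 4) - 3)) = -1008 - 1*67 = -1008 - 67 = -1075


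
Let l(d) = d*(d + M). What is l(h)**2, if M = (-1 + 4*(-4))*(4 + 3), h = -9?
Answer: 1327104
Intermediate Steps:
M = -119 (M = (-1 - 16)*7 = -17*7 = -119)
l(d) = d*(-119 + d) (l(d) = d*(d - 119) = d*(-119 + d))
l(h)**2 = (-9*(-119 - 9))**2 = (-9*(-128))**2 = 1152**2 = 1327104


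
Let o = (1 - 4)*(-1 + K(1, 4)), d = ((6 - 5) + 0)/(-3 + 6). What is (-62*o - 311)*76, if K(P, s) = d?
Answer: -33060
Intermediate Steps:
d = ⅓ (d = (1 + 0)/3 = 1*(⅓) = ⅓ ≈ 0.33333)
K(P, s) = ⅓
o = 2 (o = (1 - 4)*(-1 + ⅓) = -3*(-⅔) = 2)
(-62*o - 311)*76 = (-62*2 - 311)*76 = (-124 - 311)*76 = -435*76 = -33060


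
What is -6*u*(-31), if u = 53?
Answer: 9858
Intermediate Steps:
-6*u*(-31) = -6*53*(-31) = -318*(-31) = 9858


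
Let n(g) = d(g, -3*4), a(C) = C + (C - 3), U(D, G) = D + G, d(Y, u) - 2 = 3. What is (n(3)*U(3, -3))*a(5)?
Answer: 0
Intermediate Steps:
d(Y, u) = 5 (d(Y, u) = 2 + 3 = 5)
a(C) = -3 + 2*C (a(C) = C + (-3 + C) = -3 + 2*C)
n(g) = 5
(n(3)*U(3, -3))*a(5) = (5*(3 - 3))*(-3 + 2*5) = (5*0)*(-3 + 10) = 0*7 = 0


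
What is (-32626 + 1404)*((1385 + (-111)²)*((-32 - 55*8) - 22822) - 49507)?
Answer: 9969717590762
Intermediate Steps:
(-32626 + 1404)*((1385 + (-111)²)*((-32 - 55*8) - 22822) - 49507) = -31222*((1385 + 12321)*((-32 - 440) - 22822) - 49507) = -31222*(13706*(-472 - 22822) - 49507) = -31222*(13706*(-23294) - 49507) = -31222*(-319267564 - 49507) = -31222*(-319317071) = 9969717590762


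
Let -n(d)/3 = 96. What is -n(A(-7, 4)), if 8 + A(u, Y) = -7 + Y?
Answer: 288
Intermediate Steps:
A(u, Y) = -15 + Y (A(u, Y) = -8 + (-7 + Y) = -15 + Y)
n(d) = -288 (n(d) = -3*96 = -288)
-n(A(-7, 4)) = -1*(-288) = 288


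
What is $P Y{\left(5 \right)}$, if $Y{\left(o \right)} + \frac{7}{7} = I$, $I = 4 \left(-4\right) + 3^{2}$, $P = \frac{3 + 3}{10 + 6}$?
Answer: $-3$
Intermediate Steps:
$P = \frac{3}{8}$ ($P = \frac{6}{16} = 6 \cdot \frac{1}{16} = \frac{3}{8} \approx 0.375$)
$I = -7$ ($I = -16 + 9 = -7$)
$Y{\left(o \right)} = -8$ ($Y{\left(o \right)} = -1 - 7 = -8$)
$P Y{\left(5 \right)} = \frac{3}{8} \left(-8\right) = -3$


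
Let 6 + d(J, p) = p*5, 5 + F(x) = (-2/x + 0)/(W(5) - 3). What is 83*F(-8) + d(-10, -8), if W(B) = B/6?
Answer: -12235/26 ≈ -470.58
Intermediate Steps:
W(B) = B/6 (W(B) = B*(⅙) = B/6)
F(x) = -5 + 12/(13*x) (F(x) = -5 + (-2/x + 0)/((⅙)*5 - 3) = -5 + (-2/x)/(⅚ - 3) = -5 + (-2/x)/(-13/6) = -5 - 2/x*(-6/13) = -5 + 12/(13*x))
d(J, p) = -6 + 5*p (d(J, p) = -6 + p*5 = -6 + 5*p)
83*F(-8) + d(-10, -8) = 83*(-5 + (12/13)/(-8)) + (-6 + 5*(-8)) = 83*(-5 + (12/13)*(-⅛)) + (-6 - 40) = 83*(-5 - 3/26) - 46 = 83*(-133/26) - 46 = -11039/26 - 46 = -12235/26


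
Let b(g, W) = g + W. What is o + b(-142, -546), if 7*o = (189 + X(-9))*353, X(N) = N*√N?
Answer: 8843 - 9531*I/7 ≈ 8843.0 - 1361.6*I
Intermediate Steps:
b(g, W) = W + g
X(N) = N^(3/2)
o = 9531 - 9531*I/7 (o = ((189 + (-9)^(3/2))*353)/7 = ((189 - 27*I)*353)/7 = (66717 - 9531*I)/7 = 9531 - 9531*I/7 ≈ 9531.0 - 1361.6*I)
o + b(-142, -546) = (9531 - 9531*I/7) + (-546 - 142) = (9531 - 9531*I/7) - 688 = 8843 - 9531*I/7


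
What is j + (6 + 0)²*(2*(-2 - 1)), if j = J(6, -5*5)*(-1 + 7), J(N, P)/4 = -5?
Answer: -336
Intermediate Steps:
J(N, P) = -20 (J(N, P) = 4*(-5) = -20)
j = -120 (j = -20*(-1 + 7) = -20*6 = -120)
j + (6 + 0)²*(2*(-2 - 1)) = -120 + (6 + 0)²*(2*(-2 - 1)) = -120 + 6²*(2*(-3)) = -120 + 36*(-6) = -120 - 216 = -336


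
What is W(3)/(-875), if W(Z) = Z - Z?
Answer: 0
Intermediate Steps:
W(Z) = 0
W(3)/(-875) = 0/(-875) = 0*(-1/875) = 0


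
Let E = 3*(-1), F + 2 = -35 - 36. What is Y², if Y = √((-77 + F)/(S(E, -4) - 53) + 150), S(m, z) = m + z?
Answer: 305/2 ≈ 152.50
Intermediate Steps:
F = -73 (F = -2 + (-35 - 36) = -2 - 71 = -73)
E = -3
Y = √610/2 (Y = √((-77 - 73)/((-3 - 4) - 53) + 150) = √(-150/(-7 - 53) + 150) = √(-150/(-60) + 150) = √(-150*(-1/60) + 150) = √(5/2 + 150) = √(305/2) = √610/2 ≈ 12.349)
Y² = (√610/2)² = 305/2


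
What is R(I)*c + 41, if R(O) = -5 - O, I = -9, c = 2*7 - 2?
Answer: 89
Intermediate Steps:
c = 12 (c = 14 - 2 = 12)
R(I)*c + 41 = (-5 - 1*(-9))*12 + 41 = (-5 + 9)*12 + 41 = 4*12 + 41 = 48 + 41 = 89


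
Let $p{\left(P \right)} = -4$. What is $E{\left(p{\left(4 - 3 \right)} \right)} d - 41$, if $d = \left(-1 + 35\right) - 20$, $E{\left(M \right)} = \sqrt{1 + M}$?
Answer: $-41 + 14 i \sqrt{3} \approx -41.0 + 24.249 i$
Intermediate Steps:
$d = 14$ ($d = 34 - 20 = 14$)
$E{\left(p{\left(4 - 3 \right)} \right)} d - 41 = \sqrt{1 - 4} \cdot 14 - 41 = \sqrt{-3} \cdot 14 - 41 = i \sqrt{3} \cdot 14 - 41 = 14 i \sqrt{3} - 41 = -41 + 14 i \sqrt{3}$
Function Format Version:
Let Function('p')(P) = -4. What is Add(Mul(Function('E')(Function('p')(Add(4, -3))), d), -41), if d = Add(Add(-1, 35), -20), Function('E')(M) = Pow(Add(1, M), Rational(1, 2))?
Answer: Add(-41, Mul(14, I, Pow(3, Rational(1, 2)))) ≈ Add(-41.000, Mul(24.249, I))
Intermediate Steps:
d = 14 (d = Add(34, -20) = 14)
Add(Mul(Function('E')(Function('p')(Add(4, -3))), d), -41) = Add(Mul(Pow(Add(1, -4), Rational(1, 2)), 14), -41) = Add(Mul(Pow(-3, Rational(1, 2)), 14), -41) = Add(Mul(Mul(I, Pow(3, Rational(1, 2))), 14), -41) = Add(Mul(14, I, Pow(3, Rational(1, 2))), -41) = Add(-41, Mul(14, I, Pow(3, Rational(1, 2))))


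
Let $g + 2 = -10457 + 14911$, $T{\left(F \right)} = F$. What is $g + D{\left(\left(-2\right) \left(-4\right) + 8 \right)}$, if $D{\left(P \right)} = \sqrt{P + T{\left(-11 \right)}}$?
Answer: $4452 + \sqrt{5} \approx 4454.2$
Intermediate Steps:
$D{\left(P \right)} = \sqrt{-11 + P}$ ($D{\left(P \right)} = \sqrt{P - 11} = \sqrt{-11 + P}$)
$g = 4452$ ($g = -2 + \left(-10457 + 14911\right) = -2 + 4454 = 4452$)
$g + D{\left(\left(-2\right) \left(-4\right) + 8 \right)} = 4452 + \sqrt{-11 + \left(\left(-2\right) \left(-4\right) + 8\right)} = 4452 + \sqrt{-11 + \left(8 + 8\right)} = 4452 + \sqrt{-11 + 16} = 4452 + \sqrt{5}$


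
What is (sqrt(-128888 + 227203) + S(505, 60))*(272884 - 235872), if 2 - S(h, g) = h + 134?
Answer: -23576644 + 1961636*sqrt(35) ≈ -1.1971e+7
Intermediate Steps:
S(h, g) = -132 - h (S(h, g) = 2 - (h + 134) = 2 - (134 + h) = 2 + (-134 - h) = -132 - h)
(sqrt(-128888 + 227203) + S(505, 60))*(272884 - 235872) = (sqrt(-128888 + 227203) + (-132 - 1*505))*(272884 - 235872) = (sqrt(98315) + (-132 - 505))*37012 = (53*sqrt(35) - 637)*37012 = (-637 + 53*sqrt(35))*37012 = -23576644 + 1961636*sqrt(35)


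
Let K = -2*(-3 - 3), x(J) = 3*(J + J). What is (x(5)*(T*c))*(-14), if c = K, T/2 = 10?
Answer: -100800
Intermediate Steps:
x(J) = 6*J (x(J) = 3*(2*J) = 6*J)
K = 12 (K = -2*(-6) = 12)
T = 20 (T = 2*10 = 20)
c = 12
(x(5)*(T*c))*(-14) = ((6*5)*(20*12))*(-14) = (30*240)*(-14) = 7200*(-14) = -100800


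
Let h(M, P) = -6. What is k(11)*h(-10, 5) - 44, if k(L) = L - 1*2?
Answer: -98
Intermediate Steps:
k(L) = -2 + L (k(L) = L - 2 = -2 + L)
k(11)*h(-10, 5) - 44 = (-2 + 11)*(-6) - 44 = 9*(-6) - 44 = -54 - 44 = -98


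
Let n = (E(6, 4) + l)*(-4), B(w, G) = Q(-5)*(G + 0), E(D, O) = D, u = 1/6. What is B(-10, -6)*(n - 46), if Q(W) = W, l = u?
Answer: -2120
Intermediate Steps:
u = ⅙ ≈ 0.16667
l = ⅙ ≈ 0.16667
B(w, G) = -5*G (B(w, G) = -5*(G + 0) = -5*G)
n = -74/3 (n = (6 + ⅙)*(-4) = (37/6)*(-4) = -74/3 ≈ -24.667)
B(-10, -6)*(n - 46) = (-5*(-6))*(-74/3 - 46) = 30*(-212/3) = -2120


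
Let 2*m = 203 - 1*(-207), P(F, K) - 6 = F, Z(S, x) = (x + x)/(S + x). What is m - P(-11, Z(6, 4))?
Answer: 210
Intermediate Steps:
Z(S, x) = 2*x/(S + x) (Z(S, x) = (2*x)/(S + x) = 2*x/(S + x))
P(F, K) = 6 + F
m = 205 (m = (203 - 1*(-207))/2 = (203 + 207)/2 = (1/2)*410 = 205)
m - P(-11, Z(6, 4)) = 205 - (6 - 11) = 205 - 1*(-5) = 205 + 5 = 210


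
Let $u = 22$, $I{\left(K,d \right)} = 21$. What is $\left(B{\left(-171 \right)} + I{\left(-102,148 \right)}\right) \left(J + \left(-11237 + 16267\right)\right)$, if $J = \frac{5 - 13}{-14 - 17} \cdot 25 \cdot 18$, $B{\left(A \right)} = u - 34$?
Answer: $\frac{1435770}{31} \approx 46315.0$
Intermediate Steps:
$B{\left(A \right)} = -12$ ($B{\left(A \right)} = 22 - 34 = -12$)
$J = \frac{3600}{31}$ ($J = - \frac{8}{-31} \cdot 25 \cdot 18 = \left(-8\right) \left(- \frac{1}{31}\right) 25 \cdot 18 = \frac{8}{31} \cdot 25 \cdot 18 = \frac{200}{31} \cdot 18 = \frac{3600}{31} \approx 116.13$)
$\left(B{\left(-171 \right)} + I{\left(-102,148 \right)}\right) \left(J + \left(-11237 + 16267\right)\right) = \left(-12 + 21\right) \left(\frac{3600}{31} + \left(-11237 + 16267\right)\right) = 9 \left(\frac{3600}{31} + 5030\right) = 9 \cdot \frac{159530}{31} = \frac{1435770}{31}$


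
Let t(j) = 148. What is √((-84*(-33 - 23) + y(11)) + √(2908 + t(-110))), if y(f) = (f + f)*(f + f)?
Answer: 2*√(1297 + √191) ≈ 72.411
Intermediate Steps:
y(f) = 4*f² (y(f) = (2*f)*(2*f) = 4*f²)
√((-84*(-33 - 23) + y(11)) + √(2908 + t(-110))) = √((-84*(-33 - 23) + 4*11²) + √(2908 + 148)) = √((-84*(-56) + 4*121) + √3056) = √((4704 + 484) + 4*√191) = √(5188 + 4*√191)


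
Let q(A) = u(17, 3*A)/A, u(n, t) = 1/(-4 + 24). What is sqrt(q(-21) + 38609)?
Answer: sqrt(1702656795)/210 ≈ 196.49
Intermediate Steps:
u(n, t) = 1/20
q(A) = 1/(20*A)
sqrt(q(-21) + 38609) = sqrt((1/20)/(-21) + 38609) = sqrt((1/20)*(-1/21) + 38609) = sqrt(-1/420 + 38609) = sqrt(16215779/420) = sqrt(1702656795)/210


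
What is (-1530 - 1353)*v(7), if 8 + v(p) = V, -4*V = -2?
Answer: 43245/2 ≈ 21623.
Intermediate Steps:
V = ½ (V = -¼*(-2) = ½ ≈ 0.50000)
v(p) = -15/2 (v(p) = -8 + ½ = -15/2)
(-1530 - 1353)*v(7) = (-1530 - 1353)*(-15/2) = -2883*(-15/2) = 43245/2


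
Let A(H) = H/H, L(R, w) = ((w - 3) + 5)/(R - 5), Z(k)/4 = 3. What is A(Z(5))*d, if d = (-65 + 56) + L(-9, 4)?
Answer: -66/7 ≈ -9.4286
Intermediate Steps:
Z(k) = 12 (Z(k) = 4*3 = 12)
L(R, w) = (2 + w)/(-5 + R) (L(R, w) = ((-3 + w) + 5)/(-5 + R) = (2 + w)/(-5 + R))
A(H) = 1
d = -66/7 (d = (-65 + 56) + (2 + 4)/(-5 - 9) = -9 + 6/(-14) = -9 - 1/14*6 = -9 - 3/7 = -66/7 ≈ -9.4286)
A(Z(5))*d = 1*(-66/7) = -66/7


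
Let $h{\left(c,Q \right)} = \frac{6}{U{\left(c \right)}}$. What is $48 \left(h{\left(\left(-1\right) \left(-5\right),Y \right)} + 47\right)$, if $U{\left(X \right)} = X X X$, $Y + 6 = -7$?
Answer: $\frac{282288}{125} \approx 2258.3$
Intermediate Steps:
$Y = -13$ ($Y = -6 - 7 = -13$)
$U{\left(X \right)} = X^{3}$ ($U{\left(X \right)} = X^{2} X = X^{3}$)
$h{\left(c,Q \right)} = \frac{6}{c^{3}}$
$48 \left(h{\left(\left(-1\right) \left(-5\right),Y \right)} + 47\right) = 48 \left(\frac{6}{125} + 47\right) = 48 \cdot \frac{5881}{125} = \frac{282288}{125}$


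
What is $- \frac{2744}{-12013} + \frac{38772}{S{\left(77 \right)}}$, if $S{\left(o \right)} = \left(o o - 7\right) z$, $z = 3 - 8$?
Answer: $- \frac{21362122}{19761385} \approx -1.081$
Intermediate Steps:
$z = -5$ ($z = 3 - 8 = -5$)
$S{\left(o \right)} = 35 - 5 o^{2}$ ($S{\left(o \right)} = \left(o o - 7\right) \left(-5\right) = \left(o^{2} - 7\right) \left(-5\right) = \left(-7 + o^{2}\right) \left(-5\right) = 35 - 5 o^{2}$)
$- \frac{2744}{-12013} + \frac{38772}{S{\left(77 \right)}} = - \frac{2744}{-12013} + \frac{38772}{35 - 5 \cdot 77^{2}} = \left(-2744\right) \left(- \frac{1}{12013}\right) + \frac{38772}{35 - 29645} = \frac{2744}{12013} + \frac{38772}{35 - 29645} = \frac{2744}{12013} + \frac{38772}{-29610} = \frac{2744}{12013} + 38772 \left(- \frac{1}{29610}\right) = \frac{2744}{12013} - \frac{2154}{1645} = - \frac{21362122}{19761385}$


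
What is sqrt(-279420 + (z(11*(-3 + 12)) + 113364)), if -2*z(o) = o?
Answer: I*sqrt(664422)/2 ≈ 407.56*I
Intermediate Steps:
z(o) = -o/2
sqrt(-279420 + (z(11*(-3 + 12)) + 113364)) = sqrt(-279420 + (-11*(-3 + 12)/2 + 113364)) = sqrt(-279420 + (-11*9/2 + 113364)) = sqrt(-279420 + (-1/2*99 + 113364)) = sqrt(-279420 + (-99/2 + 113364)) = sqrt(-279420 + 226629/2) = sqrt(-332211/2) = I*sqrt(664422)/2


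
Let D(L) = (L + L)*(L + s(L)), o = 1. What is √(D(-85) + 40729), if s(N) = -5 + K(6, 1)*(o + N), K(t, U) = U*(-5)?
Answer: I*√15371 ≈ 123.98*I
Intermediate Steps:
K(t, U) = -5*U
s(N) = -10 - 5*N (s(N) = -5 + (-5*1)*(1 + N) = -5 - 5*(1 + N) = -5 + (-5 - 5*N) = -10 - 5*N)
D(L) = 2*L*(-10 - 4*L) (D(L) = (L + L)*(L + (-10 - 5*L)) = (2*L)*(-10 - 4*L) = 2*L*(-10 - 4*L))
√(D(-85) + 40729) = √(-4*(-85)*(5 + 2*(-85)) + 40729) = √(-4*(-85)*(5 - 170) + 40729) = √(-4*(-85)*(-165) + 40729) = √(-56100 + 40729) = √(-15371) = I*√15371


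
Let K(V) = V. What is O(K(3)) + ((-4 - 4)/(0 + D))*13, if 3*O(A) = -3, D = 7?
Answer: -111/7 ≈ -15.857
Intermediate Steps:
O(A) = -1 (O(A) = (⅓)*(-3) = -1)
O(K(3)) + ((-4 - 4)/(0 + D))*13 = -1 + ((-4 - 4)/(0 + 7))*13 = -1 - 8/7*13 = -1 - 104/7 = -111/7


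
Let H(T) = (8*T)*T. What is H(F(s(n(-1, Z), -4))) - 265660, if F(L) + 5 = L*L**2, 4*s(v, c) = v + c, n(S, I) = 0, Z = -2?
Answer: -265372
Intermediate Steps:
s(v, c) = c/4 + v/4 (s(v, c) = (v + c)/4 = (c + v)/4 = c/4 + v/4)
F(L) = -5 + L**3 (F(L) = -5 + L*L**2 = -5 + L**3)
H(T) = 8*T**2
H(F(s(n(-1, Z), -4))) - 265660 = 8*(-5 + ((1/4)*(-4) + (1/4)*0)**3)**2 - 265660 = 8*(-5 + (-1 + 0)**3)**2 - 265660 = 8*(-5 + (-1)**3)**2 - 265660 = 8*(-5 - 1)**2 - 265660 = 8*(-6)**2 - 265660 = 8*36 - 265660 = 288 - 265660 = -265372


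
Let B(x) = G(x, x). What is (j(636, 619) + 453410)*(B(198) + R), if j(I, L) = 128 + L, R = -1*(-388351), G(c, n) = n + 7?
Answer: 176465427292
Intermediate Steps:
G(c, n) = 7 + n
R = 388351
B(x) = 7 + x
(j(636, 619) + 453410)*(B(198) + R) = ((128 + 619) + 453410)*((7 + 198) + 388351) = (747 + 453410)*(205 + 388351) = 454157*388556 = 176465427292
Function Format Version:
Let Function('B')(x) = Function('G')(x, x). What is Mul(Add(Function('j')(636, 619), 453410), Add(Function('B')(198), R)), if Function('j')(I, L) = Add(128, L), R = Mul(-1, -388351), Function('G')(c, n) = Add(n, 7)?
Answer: 176465427292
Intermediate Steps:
Function('G')(c, n) = Add(7, n)
R = 388351
Function('B')(x) = Add(7, x)
Mul(Add(Function('j')(636, 619), 453410), Add(Function('B')(198), R)) = Mul(Add(Add(128, 619), 453410), Add(Add(7, 198), 388351)) = Mul(Add(747, 453410), Add(205, 388351)) = Mul(454157, 388556) = 176465427292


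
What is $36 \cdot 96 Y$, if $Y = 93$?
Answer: $321408$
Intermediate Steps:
$36 \cdot 96 Y = 36 \cdot 96 \cdot 93 = 3456 \cdot 93 = 321408$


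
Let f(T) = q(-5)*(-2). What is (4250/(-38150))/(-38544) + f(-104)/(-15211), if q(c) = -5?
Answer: -5975465/9129416208 ≈ -0.00065453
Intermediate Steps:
f(T) = 10 (f(T) = -5*(-2) = 10)
(4250/(-38150))/(-38544) + f(-104)/(-15211) = (4250/(-38150))/(-38544) + 10/(-15211) = (4250*(-1/38150))*(-1/38544) + 10*(-1/15211) = -85/763*(-1/38544) - 10/15211 = 85/29409072 - 10/15211 = -5975465/9129416208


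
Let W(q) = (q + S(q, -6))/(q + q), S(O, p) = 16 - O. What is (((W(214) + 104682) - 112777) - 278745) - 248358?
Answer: -57266182/107 ≈ -5.3520e+5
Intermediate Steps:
W(q) = 8/q (W(q) = (q + (16 - q))/(q + q) = 16/((2*q)) = 16*(1/(2*q)) = 8/q)
(((W(214) + 104682) - 112777) - 278745) - 248358 = (((8/214 + 104682) - 112777) - 278745) - 248358 = (((8*(1/214) + 104682) - 112777) - 278745) - 248358 = (((4/107 + 104682) - 112777) - 278745) - 248358 = ((11200978/107 - 112777) - 278745) - 248358 = (-866161/107 - 278745) - 248358 = -30691876/107 - 248358 = -57266182/107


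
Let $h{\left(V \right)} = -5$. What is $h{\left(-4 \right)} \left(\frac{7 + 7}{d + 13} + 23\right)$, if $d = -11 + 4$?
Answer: $- \frac{380}{3} \approx -126.67$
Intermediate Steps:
$d = -7$
$h{\left(-4 \right)} \left(\frac{7 + 7}{d + 13} + 23\right) = - 5 \left(\frac{7 + 7}{-7 + 13} + 23\right) = - 5 \left(\frac{14}{6} + 23\right) = - 5 \left(14 \cdot \frac{1}{6} + 23\right) = - 5 \left(\frac{7}{3} + 23\right) = \left(-5\right) \frac{76}{3} = - \frac{380}{3}$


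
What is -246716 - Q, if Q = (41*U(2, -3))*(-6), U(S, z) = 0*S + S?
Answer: -246224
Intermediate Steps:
U(S, z) = S (U(S, z) = 0 + S = S)
Q = -492 (Q = (41*2)*(-6) = 82*(-6) = -492)
-246716 - Q = -246716 - 1*(-492) = -246716 + 492 = -246224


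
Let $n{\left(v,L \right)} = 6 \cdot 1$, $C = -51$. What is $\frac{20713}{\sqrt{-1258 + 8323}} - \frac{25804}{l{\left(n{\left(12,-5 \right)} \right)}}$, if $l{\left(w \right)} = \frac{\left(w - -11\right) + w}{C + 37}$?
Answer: $\frac{361256}{23} + \frac{20713 \sqrt{785}}{2355} \approx 15953.0$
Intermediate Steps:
$n{\left(v,L \right)} = 6$
$l{\left(w \right)} = - \frac{11}{14} - \frac{w}{7}$ ($l{\left(w \right)} = \frac{\left(w - -11\right) + w}{-51 + 37} = \frac{\left(w + 11\right) + w}{-14} = \left(\left(11 + w\right) + w\right) \left(- \frac{1}{14}\right) = \left(11 + 2 w\right) \left(- \frac{1}{14}\right) = - \frac{11}{14} - \frac{w}{7}$)
$\frac{20713}{\sqrt{-1258 + 8323}} - \frac{25804}{l{\left(n{\left(12,-5 \right)} \right)}} = \frac{20713}{\sqrt{-1258 + 8323}} - \frac{25804}{- \frac{11}{14} - \frac{6}{7}} = \frac{20713}{\sqrt{7065}} - \frac{25804}{- \frac{11}{14} - \frac{6}{7}} = \frac{20713}{3 \sqrt{785}} - \frac{25804}{- \frac{23}{14}} = 20713 \frac{\sqrt{785}}{2355} - - \frac{361256}{23} = \frac{20713 \sqrt{785}}{2355} + \frac{361256}{23} = \frac{361256}{23} + \frac{20713 \sqrt{785}}{2355}$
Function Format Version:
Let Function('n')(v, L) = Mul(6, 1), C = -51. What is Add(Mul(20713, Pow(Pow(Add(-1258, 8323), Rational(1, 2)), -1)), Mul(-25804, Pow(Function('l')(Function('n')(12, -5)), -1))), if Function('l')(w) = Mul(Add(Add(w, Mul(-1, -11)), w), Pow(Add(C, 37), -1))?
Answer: Add(Rational(361256, 23), Mul(Rational(20713, 2355), Pow(785, Rational(1, 2)))) ≈ 15953.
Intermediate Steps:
Function('n')(v, L) = 6
Function('l')(w) = Add(Rational(-11, 14), Mul(Rational(-1, 7), w)) (Function('l')(w) = Mul(Add(Add(w, Mul(-1, -11)), w), Pow(Add(-51, 37), -1)) = Mul(Add(Add(w, 11), w), Pow(-14, -1)) = Mul(Add(Add(11, w), w), Rational(-1, 14)) = Mul(Add(11, Mul(2, w)), Rational(-1, 14)) = Add(Rational(-11, 14), Mul(Rational(-1, 7), w)))
Add(Mul(20713, Pow(Pow(Add(-1258, 8323), Rational(1, 2)), -1)), Mul(-25804, Pow(Function('l')(Function('n')(12, -5)), -1))) = Add(Mul(20713, Pow(Pow(Add(-1258, 8323), Rational(1, 2)), -1)), Mul(-25804, Pow(Add(Rational(-11, 14), Mul(Rational(-1, 7), 6)), -1))) = Add(Mul(20713, Pow(Pow(7065, Rational(1, 2)), -1)), Mul(-25804, Pow(Add(Rational(-11, 14), Rational(-6, 7)), -1))) = Add(Mul(20713, Pow(Mul(3, Pow(785, Rational(1, 2))), -1)), Mul(-25804, Pow(Rational(-23, 14), -1))) = Add(Mul(20713, Mul(Rational(1, 2355), Pow(785, Rational(1, 2)))), Mul(-25804, Rational(-14, 23))) = Add(Mul(Rational(20713, 2355), Pow(785, Rational(1, 2))), Rational(361256, 23)) = Add(Rational(361256, 23), Mul(Rational(20713, 2355), Pow(785, Rational(1, 2))))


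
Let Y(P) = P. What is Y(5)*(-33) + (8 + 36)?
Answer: -121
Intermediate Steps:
Y(5)*(-33) + (8 + 36) = 5*(-33) + (8 + 36) = -165 + 44 = -121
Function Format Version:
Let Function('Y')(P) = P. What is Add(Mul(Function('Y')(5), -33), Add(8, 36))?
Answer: -121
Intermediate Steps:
Add(Mul(Function('Y')(5), -33), Add(8, 36)) = Add(Mul(5, -33), Add(8, 36)) = Add(-165, 44) = -121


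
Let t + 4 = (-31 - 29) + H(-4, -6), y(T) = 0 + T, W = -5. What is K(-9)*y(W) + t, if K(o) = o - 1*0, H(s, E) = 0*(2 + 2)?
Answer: -19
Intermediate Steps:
H(s, E) = 0 (H(s, E) = 0*4 = 0)
y(T) = T
K(o) = o (K(o) = o + 0 = o)
t = -64 (t = -4 + ((-31 - 29) + 0) = -4 + (-60 + 0) = -4 - 60 = -64)
K(-9)*y(W) + t = -9*(-5) - 64 = 45 - 64 = -19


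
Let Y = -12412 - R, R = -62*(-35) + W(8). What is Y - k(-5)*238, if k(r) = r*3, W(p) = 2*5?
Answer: -11022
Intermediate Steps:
W(p) = 10
R = 2180 (R = -62*(-35) + 10 = 2170 + 10 = 2180)
k(r) = 3*r
Y = -14592 (Y = -12412 - 1*2180 = -12412 - 2180 = -14592)
Y - k(-5)*238 = -14592 - 3*(-5)*238 = -14592 - (-15)*238 = -14592 - 1*(-3570) = -14592 + 3570 = -11022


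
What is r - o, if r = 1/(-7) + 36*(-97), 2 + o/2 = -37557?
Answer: 501381/7 ≈ 71626.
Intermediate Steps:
o = -75118 (o = -4 + 2*(-37557) = -4 - 75114 = -75118)
r = -24445/7 (r = -⅐ - 3492 = -24445/7 ≈ -3492.1)
r - o = -24445/7 - 1*(-75118) = -24445/7 + 75118 = 501381/7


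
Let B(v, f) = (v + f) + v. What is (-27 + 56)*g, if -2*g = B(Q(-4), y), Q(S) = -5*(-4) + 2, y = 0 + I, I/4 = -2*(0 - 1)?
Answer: -754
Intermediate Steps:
I = 8 (I = 4*(-2*(0 - 1)) = 4*(-2*(-1)) = 4*2 = 8)
y = 8 (y = 0 + 8 = 8)
Q(S) = 22 (Q(S) = 20 + 2 = 22)
B(v, f) = f + 2*v (B(v, f) = (f + v) + v = f + 2*v)
g = -26 (g = -(8 + 2*22)/2 = -(8 + 44)/2 = -½*52 = -26)
(-27 + 56)*g = (-27 + 56)*(-26) = 29*(-26) = -754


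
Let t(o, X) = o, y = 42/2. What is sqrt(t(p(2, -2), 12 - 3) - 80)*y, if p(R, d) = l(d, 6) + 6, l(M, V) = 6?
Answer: 42*I*sqrt(17) ≈ 173.17*I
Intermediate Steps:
p(R, d) = 12 (p(R, d) = 6 + 6 = 12)
y = 21 (y = 42*(1/2) = 21)
sqrt(t(p(2, -2), 12 - 3) - 80)*y = sqrt(12 - 80)*21 = sqrt(-68)*21 = (2*I*sqrt(17))*21 = 42*I*sqrt(17)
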